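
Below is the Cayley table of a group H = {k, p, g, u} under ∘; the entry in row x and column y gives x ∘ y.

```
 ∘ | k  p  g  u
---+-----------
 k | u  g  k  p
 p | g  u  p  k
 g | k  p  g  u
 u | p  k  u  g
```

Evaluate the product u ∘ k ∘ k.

g

u ∘ k = p
p ∘ k = g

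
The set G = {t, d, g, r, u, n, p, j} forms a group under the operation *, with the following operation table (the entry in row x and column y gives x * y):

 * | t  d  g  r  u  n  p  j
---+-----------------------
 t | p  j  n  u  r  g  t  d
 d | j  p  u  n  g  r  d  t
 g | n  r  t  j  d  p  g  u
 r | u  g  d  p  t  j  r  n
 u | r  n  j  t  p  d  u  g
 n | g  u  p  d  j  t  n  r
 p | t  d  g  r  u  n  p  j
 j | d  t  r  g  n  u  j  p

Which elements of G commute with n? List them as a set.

Compare row n with column n entry by entry.
t * n = g = n * t, so t commutes with n.
j * n = u but n * j = r, so j does not.
Collecting the elements that commute with n: C(n) = {g, n, p, t}.

{g, n, p, t}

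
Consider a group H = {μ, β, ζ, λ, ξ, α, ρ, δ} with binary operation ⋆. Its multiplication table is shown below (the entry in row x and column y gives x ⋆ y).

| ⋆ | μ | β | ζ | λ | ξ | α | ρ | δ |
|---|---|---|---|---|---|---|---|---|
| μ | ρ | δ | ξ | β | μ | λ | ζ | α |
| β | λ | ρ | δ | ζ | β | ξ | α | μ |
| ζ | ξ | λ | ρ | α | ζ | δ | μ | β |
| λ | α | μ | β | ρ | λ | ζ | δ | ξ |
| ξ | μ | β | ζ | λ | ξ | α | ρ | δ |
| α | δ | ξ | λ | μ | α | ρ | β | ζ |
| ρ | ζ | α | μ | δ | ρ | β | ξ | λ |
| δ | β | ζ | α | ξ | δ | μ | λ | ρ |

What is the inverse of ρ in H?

First locate the identity: row ξ matches the header, so ξ is the identity.
Scan row ρ for ξ: ρ ⋆ ρ = ξ. Hence ρ^(-1) = ρ.
(Structurally, H here is isomorphic to the quaternion group Q_8.)

ρ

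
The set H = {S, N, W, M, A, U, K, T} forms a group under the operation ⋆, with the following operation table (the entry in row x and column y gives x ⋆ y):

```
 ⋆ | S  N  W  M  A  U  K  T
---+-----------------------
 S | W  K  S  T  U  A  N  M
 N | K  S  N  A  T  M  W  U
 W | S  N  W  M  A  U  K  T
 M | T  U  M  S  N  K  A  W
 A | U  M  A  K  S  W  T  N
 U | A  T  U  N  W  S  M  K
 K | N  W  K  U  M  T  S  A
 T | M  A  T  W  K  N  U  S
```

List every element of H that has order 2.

Identity is W. Compute the order of each non-identity element by repeated multiplication:
  S: S → W  (order 2)
  N: N → S → K → W  (order 4)
  M: M → S → T → W  (order 4)
  A: A → S → U → W  (order 4)
  U: U → S → A → W  (order 4)
  K: K → S → N → W  (order 4)
  T: T → S → M → W  (order 4)
Elements of order 2: {S}.

{S}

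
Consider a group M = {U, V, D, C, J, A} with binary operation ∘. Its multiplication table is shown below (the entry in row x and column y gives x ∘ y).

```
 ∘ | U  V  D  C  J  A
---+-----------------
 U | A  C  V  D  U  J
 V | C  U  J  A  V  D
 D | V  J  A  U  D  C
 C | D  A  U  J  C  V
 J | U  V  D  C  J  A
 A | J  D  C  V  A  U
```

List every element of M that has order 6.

Identity is J. Compute the order of each non-identity element by repeated multiplication:
  U: U → A → J  (order 3)
  V: V → U → C → A → D → J  (order 6)
  D: D → A → C → U → V → J  (order 6)
  C: C → J  (order 2)
  A: A → U → J  (order 3)
Elements of order 6: {D, V}.

{D, V}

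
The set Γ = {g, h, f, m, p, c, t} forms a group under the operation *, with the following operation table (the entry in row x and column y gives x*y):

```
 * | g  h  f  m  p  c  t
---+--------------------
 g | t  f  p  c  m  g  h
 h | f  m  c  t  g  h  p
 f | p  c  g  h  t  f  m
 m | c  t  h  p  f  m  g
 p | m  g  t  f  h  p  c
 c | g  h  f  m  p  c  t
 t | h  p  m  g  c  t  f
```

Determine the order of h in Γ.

The identity element is c (its row matches the header).
h^1 = h
h^2 = h*h = m
h^3 = m*h = t
h^4 = t*h = p
h^5 = p*h = g
h^6 = g*h = f
h^7 = f*h = c
The first power of h equal to the identity is h^7, so ord(h) = 7.

7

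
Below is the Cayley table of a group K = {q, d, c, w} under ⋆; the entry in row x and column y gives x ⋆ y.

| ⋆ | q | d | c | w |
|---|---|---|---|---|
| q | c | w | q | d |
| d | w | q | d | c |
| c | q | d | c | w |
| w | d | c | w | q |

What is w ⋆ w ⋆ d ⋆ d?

w ⋆ w = q
q ⋆ d = w
w ⋆ d = c

c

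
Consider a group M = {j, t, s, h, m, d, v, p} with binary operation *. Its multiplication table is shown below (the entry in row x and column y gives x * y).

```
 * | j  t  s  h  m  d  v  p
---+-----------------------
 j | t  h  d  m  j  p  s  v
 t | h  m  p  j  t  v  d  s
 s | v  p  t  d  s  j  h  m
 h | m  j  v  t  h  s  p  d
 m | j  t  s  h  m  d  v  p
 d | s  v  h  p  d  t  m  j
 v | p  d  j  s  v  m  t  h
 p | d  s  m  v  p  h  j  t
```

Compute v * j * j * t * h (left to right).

s

v * j = p
p * j = d
d * t = v
v * h = s
(Structurally, M here is isomorphic to the quaternion group Q_8.)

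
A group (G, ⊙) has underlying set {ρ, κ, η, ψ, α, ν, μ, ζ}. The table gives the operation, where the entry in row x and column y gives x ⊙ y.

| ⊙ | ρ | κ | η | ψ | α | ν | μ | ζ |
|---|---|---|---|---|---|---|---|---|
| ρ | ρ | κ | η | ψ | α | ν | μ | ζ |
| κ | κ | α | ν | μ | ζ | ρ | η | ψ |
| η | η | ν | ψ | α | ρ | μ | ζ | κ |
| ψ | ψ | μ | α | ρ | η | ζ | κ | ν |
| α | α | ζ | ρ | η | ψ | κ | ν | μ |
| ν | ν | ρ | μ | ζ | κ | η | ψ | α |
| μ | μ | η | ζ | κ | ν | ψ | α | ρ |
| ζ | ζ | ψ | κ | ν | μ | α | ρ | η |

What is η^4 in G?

η^1 = η
η^2 = η ⊙ η = ψ
η^3 = ψ ⊙ η = α
η^4 = α ⊙ η = ρ

ρ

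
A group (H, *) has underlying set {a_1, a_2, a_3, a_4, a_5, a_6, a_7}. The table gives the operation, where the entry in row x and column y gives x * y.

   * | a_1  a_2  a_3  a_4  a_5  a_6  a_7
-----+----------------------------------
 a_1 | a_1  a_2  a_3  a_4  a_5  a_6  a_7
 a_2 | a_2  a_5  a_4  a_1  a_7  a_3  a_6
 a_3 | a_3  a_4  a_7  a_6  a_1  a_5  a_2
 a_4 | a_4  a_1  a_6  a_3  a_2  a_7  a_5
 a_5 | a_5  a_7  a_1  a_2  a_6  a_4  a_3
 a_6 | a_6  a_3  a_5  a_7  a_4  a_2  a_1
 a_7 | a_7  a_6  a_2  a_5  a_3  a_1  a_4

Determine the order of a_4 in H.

7

The identity element is a_1 (its row matches the header).
a_4^1 = a_4
a_4^2 = a_4 * a_4 = a_3
a_4^3 = a_3 * a_4 = a_6
a_4^4 = a_6 * a_4 = a_7
a_4^5 = a_7 * a_4 = a_5
a_4^6 = a_5 * a_4 = a_2
a_4^7 = a_2 * a_4 = a_1
The first power of a_4 equal to the identity is a_4^7, so ord(a_4) = 7.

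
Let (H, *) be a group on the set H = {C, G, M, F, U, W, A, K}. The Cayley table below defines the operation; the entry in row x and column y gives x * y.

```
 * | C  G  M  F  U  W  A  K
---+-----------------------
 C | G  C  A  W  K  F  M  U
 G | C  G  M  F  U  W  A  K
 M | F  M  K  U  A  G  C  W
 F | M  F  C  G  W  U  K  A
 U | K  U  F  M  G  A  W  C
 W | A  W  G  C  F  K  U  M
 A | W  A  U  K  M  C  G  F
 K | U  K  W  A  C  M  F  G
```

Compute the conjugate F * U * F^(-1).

The identity is G. In row F, the entry G sits in column F, so F^(-1) = F.
F * U = W
W * F = C

C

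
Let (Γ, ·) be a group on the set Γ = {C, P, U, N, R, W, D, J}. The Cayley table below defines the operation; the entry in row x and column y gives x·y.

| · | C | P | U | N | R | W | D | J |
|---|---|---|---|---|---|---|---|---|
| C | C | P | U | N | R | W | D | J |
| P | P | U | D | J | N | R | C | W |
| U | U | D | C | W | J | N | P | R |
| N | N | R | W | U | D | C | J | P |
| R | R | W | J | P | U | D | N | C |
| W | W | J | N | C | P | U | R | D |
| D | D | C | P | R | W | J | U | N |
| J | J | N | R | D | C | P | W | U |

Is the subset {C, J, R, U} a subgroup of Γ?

Yes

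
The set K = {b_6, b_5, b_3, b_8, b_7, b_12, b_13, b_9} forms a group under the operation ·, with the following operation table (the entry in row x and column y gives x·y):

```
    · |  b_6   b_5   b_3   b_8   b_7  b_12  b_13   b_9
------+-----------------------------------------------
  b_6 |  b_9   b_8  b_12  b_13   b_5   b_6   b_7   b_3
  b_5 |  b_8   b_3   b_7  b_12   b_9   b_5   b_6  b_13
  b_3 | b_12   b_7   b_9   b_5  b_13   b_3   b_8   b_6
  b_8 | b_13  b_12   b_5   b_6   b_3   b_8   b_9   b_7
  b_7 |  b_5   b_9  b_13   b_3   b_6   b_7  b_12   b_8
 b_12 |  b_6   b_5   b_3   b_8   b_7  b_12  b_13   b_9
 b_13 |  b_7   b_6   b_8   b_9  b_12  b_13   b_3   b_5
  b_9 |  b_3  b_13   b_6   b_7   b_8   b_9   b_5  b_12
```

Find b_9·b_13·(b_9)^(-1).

b_13

The identity is b_12. In row b_9, the entry b_12 sits in column b_9, so b_9^(-1) = b_9.
b_9·b_13 = b_5
b_5·b_9 = b_13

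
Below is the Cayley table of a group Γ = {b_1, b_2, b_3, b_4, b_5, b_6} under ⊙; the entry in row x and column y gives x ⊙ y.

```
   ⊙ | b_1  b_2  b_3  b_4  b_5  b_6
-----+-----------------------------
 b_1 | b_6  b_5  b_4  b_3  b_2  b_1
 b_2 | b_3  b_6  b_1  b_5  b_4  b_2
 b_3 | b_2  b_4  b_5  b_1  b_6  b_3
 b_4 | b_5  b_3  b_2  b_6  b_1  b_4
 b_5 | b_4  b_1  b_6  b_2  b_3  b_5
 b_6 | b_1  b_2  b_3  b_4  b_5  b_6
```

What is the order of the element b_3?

3

The identity element is b_6 (its row matches the header).
b_3^1 = b_3
b_3^2 = b_3 ⊙ b_3 = b_5
b_3^3 = b_5 ⊙ b_3 = b_6
The first power of b_3 equal to the identity is b_3^3, so ord(b_3) = 3.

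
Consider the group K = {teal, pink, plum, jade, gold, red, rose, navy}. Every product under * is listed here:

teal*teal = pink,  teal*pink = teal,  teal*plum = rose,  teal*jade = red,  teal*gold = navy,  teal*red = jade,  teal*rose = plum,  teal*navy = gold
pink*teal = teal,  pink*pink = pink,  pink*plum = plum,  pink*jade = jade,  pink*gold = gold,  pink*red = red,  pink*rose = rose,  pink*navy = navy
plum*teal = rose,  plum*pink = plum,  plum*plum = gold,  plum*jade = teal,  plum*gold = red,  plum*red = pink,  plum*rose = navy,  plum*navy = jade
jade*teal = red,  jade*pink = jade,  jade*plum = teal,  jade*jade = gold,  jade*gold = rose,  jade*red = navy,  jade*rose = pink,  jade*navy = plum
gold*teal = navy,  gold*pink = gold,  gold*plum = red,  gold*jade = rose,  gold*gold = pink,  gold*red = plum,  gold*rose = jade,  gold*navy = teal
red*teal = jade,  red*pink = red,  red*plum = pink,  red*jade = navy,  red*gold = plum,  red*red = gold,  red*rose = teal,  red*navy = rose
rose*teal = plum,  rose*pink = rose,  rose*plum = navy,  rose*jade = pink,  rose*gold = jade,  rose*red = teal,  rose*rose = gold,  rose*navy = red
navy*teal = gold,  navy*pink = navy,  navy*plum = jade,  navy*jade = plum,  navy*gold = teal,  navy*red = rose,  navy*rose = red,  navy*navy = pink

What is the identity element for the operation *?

The identity e satisfies e * x = x for all x, so its row in the table reproduces the column headers.
Row pink reads: teal, pink, plum, jade, gold, red, rose, navy — exactly the header order. So pink is the identity.
(Structurally, K here is isomorphic to Z_2 x Z_4.)

pink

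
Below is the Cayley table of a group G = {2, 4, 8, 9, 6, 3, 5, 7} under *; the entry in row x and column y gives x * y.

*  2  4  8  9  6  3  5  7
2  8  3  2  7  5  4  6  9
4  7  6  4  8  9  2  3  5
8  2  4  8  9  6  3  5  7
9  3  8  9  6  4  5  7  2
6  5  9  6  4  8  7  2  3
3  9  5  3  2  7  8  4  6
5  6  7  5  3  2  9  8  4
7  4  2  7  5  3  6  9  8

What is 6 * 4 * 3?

5

6 * 4 = 9
9 * 3 = 5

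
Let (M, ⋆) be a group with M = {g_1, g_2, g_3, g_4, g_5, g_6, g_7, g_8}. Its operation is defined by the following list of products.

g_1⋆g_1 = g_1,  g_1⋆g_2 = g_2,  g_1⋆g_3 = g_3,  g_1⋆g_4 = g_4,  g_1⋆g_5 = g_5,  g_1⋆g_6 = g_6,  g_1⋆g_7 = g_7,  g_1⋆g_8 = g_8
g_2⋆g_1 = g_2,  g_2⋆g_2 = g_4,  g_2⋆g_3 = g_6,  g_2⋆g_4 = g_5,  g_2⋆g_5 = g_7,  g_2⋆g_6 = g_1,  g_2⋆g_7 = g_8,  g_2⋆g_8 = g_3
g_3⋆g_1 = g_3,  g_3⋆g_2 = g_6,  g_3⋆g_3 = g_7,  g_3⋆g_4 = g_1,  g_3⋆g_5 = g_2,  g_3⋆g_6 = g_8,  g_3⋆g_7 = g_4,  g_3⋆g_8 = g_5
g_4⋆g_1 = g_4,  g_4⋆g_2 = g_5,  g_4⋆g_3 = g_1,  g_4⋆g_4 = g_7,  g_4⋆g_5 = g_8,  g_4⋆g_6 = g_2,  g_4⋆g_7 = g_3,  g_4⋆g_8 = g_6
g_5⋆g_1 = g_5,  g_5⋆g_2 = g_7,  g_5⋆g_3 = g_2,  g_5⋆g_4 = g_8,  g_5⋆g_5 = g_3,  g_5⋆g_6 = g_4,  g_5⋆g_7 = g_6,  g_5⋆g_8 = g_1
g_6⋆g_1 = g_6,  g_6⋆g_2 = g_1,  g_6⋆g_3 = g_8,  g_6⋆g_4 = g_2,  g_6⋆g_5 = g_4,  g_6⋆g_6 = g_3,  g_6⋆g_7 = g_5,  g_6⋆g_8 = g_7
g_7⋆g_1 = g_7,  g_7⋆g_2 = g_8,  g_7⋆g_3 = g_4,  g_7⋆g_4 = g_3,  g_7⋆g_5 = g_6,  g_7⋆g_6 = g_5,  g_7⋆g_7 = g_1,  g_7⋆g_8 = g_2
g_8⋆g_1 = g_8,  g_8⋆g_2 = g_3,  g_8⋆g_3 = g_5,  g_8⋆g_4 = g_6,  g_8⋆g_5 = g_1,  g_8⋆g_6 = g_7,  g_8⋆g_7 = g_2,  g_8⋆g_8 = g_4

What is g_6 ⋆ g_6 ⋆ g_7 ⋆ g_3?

g_1

g_6 ⋆ g_6 = g_3
g_3 ⋆ g_7 = g_4
g_4 ⋆ g_3 = g_1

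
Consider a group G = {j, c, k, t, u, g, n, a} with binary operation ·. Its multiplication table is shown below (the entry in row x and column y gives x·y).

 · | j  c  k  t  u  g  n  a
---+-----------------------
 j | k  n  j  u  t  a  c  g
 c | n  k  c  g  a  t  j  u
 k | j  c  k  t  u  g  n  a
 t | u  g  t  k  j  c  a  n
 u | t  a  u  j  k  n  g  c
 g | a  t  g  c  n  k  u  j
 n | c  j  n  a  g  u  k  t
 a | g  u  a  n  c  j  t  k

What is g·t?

c

Read row g, column t: g·t = c.
(Structurally, G here is isomorphic to the elementary abelian group (Z_2)^3.)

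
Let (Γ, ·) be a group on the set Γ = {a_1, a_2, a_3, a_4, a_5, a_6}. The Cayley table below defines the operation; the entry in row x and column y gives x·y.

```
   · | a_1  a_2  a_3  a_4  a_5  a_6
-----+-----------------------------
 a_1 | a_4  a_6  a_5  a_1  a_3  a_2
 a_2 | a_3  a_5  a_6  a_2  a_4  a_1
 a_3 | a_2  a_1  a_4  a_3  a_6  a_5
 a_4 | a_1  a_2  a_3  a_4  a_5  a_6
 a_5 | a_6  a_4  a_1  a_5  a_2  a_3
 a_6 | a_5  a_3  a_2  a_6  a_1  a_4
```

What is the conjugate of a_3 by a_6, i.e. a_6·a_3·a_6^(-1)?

a_1

The identity is a_4. In row a_6, the entry a_4 sits in column a_6, so a_6^(-1) = a_6.
a_6·a_3 = a_2
a_2·a_6 = a_1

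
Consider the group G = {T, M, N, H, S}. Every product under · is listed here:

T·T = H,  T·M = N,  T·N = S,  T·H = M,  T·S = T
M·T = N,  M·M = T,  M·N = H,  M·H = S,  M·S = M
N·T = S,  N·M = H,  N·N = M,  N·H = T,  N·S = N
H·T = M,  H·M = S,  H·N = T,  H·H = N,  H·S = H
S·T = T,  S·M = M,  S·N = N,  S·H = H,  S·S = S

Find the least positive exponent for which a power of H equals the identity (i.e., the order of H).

5

The identity element is S (its row matches the header).
H^1 = H
H^2 = H·H = N
H^3 = N·H = T
H^4 = T·H = M
H^5 = M·H = S
The first power of H equal to the identity is H^5, so ord(H) = 5.
(Structurally, G here is isomorphic to the cyclic group Z_5.)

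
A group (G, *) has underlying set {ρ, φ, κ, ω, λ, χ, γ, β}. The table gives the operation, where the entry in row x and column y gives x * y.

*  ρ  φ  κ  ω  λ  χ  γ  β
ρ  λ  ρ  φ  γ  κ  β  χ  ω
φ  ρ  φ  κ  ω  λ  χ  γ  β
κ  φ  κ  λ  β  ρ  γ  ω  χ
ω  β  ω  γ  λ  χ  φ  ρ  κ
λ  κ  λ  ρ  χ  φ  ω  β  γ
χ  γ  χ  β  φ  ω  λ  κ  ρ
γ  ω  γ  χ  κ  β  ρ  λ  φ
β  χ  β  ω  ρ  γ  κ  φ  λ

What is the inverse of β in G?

γ

First locate the identity: row φ matches the header, so φ is the identity.
Scan row β for φ: β * γ = φ. Hence β^(-1) = γ.
(Structurally, G here is isomorphic to the quaternion group Q_8.)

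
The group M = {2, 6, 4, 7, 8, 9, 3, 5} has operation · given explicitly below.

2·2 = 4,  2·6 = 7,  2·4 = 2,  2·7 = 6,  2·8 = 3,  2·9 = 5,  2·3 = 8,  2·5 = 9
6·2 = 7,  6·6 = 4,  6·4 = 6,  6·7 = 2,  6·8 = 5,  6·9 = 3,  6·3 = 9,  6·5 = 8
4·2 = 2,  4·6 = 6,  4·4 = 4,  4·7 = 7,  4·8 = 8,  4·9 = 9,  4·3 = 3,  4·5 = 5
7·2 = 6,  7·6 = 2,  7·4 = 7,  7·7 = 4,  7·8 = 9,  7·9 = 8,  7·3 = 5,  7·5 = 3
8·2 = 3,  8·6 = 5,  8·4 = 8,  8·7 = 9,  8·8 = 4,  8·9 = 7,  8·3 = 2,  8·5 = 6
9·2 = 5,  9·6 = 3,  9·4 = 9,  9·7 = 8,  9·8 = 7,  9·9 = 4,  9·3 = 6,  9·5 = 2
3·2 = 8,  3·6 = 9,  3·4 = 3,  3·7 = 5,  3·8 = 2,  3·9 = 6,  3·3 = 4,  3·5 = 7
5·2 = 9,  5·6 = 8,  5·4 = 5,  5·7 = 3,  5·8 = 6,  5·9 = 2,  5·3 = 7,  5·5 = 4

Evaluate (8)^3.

8

8^1 = 8
8^2 = 8·8 = 4
8^3 = 4·8 = 8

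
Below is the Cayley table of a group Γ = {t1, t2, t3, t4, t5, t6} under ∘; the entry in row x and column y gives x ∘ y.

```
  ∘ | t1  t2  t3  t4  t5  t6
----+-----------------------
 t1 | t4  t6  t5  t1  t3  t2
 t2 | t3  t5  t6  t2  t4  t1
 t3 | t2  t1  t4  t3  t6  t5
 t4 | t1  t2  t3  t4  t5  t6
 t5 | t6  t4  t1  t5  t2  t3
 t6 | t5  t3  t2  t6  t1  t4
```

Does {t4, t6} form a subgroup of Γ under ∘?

Yes

{t4, t6} contains the identity t4.
Checking products: every product of two elements of {t4, t6} (read from the table) lies in {t4, t6}, so the set is closed.
In a finite group, a nonempty closed subset is a subgroup. So {t4, t6} ≤ Γ.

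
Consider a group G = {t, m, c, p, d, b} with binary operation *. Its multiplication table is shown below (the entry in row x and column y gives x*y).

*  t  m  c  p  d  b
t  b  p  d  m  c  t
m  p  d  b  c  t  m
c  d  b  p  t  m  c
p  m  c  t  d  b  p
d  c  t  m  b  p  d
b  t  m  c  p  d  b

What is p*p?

d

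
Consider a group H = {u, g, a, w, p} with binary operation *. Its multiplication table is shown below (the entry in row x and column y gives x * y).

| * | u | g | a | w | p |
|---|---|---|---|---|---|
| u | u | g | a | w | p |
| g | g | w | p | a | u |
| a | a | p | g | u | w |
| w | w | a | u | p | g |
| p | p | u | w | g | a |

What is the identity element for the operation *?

u

The identity e satisfies e * x = x for all x, so its row in the table reproduces the column headers.
Row u reads: u, g, a, w, p — exactly the header order. So u is the identity.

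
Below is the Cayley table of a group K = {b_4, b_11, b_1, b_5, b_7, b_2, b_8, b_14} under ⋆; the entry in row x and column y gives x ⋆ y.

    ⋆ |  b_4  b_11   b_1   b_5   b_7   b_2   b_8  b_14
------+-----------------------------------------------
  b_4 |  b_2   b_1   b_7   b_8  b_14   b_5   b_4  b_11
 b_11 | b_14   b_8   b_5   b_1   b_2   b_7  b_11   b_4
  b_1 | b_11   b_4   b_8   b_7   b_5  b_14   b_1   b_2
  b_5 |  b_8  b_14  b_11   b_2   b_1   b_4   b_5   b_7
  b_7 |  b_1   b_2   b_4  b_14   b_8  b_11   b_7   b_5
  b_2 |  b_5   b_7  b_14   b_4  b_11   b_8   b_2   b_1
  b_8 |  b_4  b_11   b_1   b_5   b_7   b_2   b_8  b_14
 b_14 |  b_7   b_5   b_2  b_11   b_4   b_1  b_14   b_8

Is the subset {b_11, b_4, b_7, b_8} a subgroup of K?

b_4 ⋆ b_4 = b_2, which is not in {b_11, b_4, b_7, b_8}.
The subset is not closed under ⋆, so it is not a subgroup.

No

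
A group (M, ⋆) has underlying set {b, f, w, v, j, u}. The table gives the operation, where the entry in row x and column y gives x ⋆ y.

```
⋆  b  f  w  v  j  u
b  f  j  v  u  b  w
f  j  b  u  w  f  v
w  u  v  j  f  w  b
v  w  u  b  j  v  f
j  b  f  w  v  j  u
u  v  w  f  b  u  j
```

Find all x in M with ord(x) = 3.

{b, f}

Identity is j. Compute the order of each non-identity element by repeated multiplication:
  b: b → f → j  (order 3)
  f: f → b → j  (order 3)
  w: w → j  (order 2)
  v: v → j  (order 2)
  u: u → j  (order 2)
Elements of order 3: {b, f}.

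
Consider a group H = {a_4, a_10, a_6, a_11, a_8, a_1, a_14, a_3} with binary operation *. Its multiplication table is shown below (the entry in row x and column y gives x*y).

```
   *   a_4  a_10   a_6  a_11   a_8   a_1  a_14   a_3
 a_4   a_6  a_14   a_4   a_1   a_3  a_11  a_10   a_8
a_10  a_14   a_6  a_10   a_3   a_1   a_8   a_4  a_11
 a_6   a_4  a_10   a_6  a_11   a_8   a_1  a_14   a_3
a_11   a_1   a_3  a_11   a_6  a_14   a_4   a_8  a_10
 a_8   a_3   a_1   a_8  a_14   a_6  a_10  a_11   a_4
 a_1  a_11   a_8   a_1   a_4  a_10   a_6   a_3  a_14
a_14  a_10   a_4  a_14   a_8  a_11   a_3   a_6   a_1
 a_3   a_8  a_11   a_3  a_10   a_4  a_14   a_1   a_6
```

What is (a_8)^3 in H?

a_8^1 = a_8
a_8^2 = a_8*a_8 = a_6
a_8^3 = a_6*a_8 = a_8

a_8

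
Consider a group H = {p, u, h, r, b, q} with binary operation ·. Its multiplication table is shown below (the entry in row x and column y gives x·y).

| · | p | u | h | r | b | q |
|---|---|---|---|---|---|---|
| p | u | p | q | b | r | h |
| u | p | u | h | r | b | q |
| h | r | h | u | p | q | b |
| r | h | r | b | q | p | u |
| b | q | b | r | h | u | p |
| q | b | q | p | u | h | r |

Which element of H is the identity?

The identity e satisfies e·x = x for all x, so its row in the table reproduces the column headers.
Row u reads: p, u, h, r, b, q — exactly the header order. So u is the identity.

u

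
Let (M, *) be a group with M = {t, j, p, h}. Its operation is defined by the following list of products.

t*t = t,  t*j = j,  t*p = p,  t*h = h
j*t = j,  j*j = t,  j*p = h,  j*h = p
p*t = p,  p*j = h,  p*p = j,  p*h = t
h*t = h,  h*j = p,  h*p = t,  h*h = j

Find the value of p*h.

Read row p, column h: p*h = t.
(Structurally, M here is isomorphic to the cyclic group Z_4.)

t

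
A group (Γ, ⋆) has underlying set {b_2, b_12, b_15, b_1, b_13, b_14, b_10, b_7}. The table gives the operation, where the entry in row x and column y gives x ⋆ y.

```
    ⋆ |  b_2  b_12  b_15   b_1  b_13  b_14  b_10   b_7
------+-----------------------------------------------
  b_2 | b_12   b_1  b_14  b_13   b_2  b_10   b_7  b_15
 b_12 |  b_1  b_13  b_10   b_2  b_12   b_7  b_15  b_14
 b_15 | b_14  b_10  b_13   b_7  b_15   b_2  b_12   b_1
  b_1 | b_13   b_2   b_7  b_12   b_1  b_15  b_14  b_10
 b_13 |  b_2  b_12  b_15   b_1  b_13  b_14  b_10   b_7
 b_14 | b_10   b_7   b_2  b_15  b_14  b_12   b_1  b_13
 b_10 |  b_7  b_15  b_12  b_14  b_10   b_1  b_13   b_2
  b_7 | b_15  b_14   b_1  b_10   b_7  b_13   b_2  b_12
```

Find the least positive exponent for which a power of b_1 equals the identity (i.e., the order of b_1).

4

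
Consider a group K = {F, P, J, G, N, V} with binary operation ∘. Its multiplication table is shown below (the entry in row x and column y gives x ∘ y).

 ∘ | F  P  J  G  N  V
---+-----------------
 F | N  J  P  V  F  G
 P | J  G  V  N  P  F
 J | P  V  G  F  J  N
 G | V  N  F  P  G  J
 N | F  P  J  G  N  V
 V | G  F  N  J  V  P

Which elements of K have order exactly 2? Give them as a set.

{F}

Identity is N. Compute the order of each non-identity element by repeated multiplication:
  F: F → N  (order 2)
  P: P → G → N  (order 3)
  J: J → G → F → P → V → N  (order 6)
  G: G → P → N  (order 3)
  V: V → P → F → G → J → N  (order 6)
Elements of order 2: {F}.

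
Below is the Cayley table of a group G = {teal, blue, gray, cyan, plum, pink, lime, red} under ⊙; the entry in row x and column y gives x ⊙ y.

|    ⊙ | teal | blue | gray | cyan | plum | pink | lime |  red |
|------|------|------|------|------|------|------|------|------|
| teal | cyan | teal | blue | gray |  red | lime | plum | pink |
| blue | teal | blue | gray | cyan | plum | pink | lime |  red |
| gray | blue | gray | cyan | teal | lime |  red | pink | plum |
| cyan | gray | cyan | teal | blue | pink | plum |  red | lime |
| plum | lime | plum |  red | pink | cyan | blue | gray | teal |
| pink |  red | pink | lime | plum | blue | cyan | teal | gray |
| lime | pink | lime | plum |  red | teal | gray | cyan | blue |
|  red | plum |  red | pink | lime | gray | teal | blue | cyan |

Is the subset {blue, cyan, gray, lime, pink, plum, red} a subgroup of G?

cyan ⊙ gray = teal, which is not in {blue, cyan, gray, lime, pink, plum, red}.
The subset is not closed under ⊙, so it is not a subgroup.

No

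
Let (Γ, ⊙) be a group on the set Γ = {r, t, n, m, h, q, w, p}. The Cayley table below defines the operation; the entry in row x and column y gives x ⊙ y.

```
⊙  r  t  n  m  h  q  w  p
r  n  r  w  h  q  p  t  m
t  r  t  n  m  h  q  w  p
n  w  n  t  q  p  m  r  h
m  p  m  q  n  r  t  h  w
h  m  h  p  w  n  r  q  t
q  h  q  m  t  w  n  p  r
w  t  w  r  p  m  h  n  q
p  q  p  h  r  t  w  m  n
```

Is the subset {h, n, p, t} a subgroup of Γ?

Yes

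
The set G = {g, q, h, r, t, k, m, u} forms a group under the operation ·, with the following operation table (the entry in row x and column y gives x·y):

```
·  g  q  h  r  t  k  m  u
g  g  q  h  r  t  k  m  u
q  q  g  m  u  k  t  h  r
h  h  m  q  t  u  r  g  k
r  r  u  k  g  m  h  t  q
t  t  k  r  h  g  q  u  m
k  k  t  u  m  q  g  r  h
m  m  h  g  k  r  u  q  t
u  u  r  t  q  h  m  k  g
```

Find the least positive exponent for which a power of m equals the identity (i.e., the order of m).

The identity element is g (its row matches the header).
m^1 = m
m^2 = m·m = q
m^3 = q·m = h
m^4 = h·m = g
The first power of m equal to the identity is m^4, so ord(m) = 4.

4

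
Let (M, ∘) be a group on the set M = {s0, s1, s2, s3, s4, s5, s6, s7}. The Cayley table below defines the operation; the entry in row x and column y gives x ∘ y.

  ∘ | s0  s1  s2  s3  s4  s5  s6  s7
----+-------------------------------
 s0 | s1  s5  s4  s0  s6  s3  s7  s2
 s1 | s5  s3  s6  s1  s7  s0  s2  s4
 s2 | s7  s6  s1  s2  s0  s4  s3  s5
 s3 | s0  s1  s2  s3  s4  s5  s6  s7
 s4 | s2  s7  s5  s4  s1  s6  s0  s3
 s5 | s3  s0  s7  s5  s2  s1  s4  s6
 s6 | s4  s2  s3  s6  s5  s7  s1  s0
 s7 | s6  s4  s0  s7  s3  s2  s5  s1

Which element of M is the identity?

The identity e satisfies e ∘ x = x for all x, so its row in the table reproduces the column headers.
Row s3 reads: s0, s1, s2, s3, s4, s5, s6, s7 — exactly the header order. So s3 is the identity.
(Structurally, M here is isomorphic to the quaternion group Q_8.)

s3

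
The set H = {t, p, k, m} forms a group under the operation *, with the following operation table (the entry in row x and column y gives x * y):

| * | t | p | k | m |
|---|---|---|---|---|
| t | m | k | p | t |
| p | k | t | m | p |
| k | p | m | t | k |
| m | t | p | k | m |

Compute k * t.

Read row k, column t: k * t = p.

p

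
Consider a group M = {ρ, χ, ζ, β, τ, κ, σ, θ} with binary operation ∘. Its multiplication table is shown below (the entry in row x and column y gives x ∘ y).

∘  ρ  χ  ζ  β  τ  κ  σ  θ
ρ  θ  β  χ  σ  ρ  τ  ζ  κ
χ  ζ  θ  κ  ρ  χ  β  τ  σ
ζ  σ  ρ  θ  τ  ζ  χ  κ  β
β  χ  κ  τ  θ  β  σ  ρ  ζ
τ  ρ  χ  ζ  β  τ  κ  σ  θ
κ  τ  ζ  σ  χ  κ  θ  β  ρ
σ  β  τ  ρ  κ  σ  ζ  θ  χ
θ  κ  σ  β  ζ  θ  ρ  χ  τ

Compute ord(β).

4

The identity element is τ (its row matches the header).
β^1 = β
β^2 = β ∘ β = θ
β^3 = θ ∘ β = ζ
β^4 = ζ ∘ β = τ
The first power of β equal to the identity is β^4, so ord(β) = 4.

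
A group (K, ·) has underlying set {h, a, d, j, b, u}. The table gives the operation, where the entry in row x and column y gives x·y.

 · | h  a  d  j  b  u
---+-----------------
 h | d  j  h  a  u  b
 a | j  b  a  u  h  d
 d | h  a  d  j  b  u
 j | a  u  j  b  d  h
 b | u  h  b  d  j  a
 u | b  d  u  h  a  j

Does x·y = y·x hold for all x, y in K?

Check whether the table is symmetric across its main diagonal.
Every entry (row x, col y) equals the entry (row y, col x), so K is abelian.

Yes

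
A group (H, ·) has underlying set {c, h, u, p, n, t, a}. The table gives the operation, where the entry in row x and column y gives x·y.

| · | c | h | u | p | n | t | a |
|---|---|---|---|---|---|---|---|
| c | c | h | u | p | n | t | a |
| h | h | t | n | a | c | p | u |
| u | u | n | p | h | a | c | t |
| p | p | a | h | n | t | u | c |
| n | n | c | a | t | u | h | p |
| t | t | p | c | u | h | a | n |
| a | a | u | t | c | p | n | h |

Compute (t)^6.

t^1 = t
t^2 = t·t = a
t^3 = a·t = n
t^4 = n·t = h
t^5 = h·t = p
t^6 = p·t = u

u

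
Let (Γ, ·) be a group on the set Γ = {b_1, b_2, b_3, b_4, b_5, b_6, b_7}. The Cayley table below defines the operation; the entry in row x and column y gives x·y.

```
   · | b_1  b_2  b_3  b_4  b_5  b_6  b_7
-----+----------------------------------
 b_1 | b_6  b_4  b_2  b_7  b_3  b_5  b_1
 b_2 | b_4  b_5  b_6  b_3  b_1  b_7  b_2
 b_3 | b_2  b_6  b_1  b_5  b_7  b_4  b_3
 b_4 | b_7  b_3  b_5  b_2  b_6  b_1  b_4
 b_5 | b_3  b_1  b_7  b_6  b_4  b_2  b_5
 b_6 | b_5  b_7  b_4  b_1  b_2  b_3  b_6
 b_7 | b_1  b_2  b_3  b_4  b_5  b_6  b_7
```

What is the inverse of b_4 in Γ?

b_1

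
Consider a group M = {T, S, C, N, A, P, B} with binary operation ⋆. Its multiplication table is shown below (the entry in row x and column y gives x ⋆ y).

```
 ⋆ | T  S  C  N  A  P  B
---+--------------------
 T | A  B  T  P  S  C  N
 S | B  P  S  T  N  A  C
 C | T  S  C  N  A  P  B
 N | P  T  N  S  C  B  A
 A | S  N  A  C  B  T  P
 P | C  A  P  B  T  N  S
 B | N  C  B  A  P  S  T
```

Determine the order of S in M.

The identity element is C (its row matches the header).
S^1 = S
S^2 = S ⋆ S = P
S^3 = P ⋆ S = A
S^4 = A ⋆ S = N
S^5 = N ⋆ S = T
S^6 = T ⋆ S = B
S^7 = B ⋆ S = C
The first power of S equal to the identity is S^7, so ord(S) = 7.

7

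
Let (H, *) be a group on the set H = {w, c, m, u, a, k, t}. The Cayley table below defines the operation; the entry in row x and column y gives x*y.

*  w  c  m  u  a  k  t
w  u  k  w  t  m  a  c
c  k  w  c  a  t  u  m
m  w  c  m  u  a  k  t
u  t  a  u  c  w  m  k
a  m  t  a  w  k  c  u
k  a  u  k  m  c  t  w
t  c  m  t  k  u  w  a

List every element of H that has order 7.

Identity is m. Compute the order of each non-identity element by repeated multiplication:
  w: w → u → t → c → k → a → m  (order 7)
  c: c → w → k → u → a → t → m  (order 7)
  u: u → c → a → w → t → k → m  (order 7)
  a: a → k → c → t → u → w → m  (order 7)
  k: k → t → w → a → c → u → m  (order 7)
  t: t → a → u → k → w → c → m  (order 7)
Elements of order 7: {a, c, k, t, u, w}.
(Structurally, H here is isomorphic to the cyclic group Z_7.)

{a, c, k, t, u, w}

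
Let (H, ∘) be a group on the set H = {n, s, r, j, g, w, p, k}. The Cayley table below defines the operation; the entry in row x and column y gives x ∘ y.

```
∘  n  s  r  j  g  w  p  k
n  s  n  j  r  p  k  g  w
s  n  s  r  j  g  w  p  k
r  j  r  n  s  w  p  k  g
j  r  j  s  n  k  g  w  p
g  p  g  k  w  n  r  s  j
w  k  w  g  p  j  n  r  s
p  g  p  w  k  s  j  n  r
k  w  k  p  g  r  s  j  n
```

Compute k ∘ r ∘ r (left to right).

k ∘ r = p
p ∘ r = w
(Structurally, H here is isomorphic to the quaternion group Q_8.)

w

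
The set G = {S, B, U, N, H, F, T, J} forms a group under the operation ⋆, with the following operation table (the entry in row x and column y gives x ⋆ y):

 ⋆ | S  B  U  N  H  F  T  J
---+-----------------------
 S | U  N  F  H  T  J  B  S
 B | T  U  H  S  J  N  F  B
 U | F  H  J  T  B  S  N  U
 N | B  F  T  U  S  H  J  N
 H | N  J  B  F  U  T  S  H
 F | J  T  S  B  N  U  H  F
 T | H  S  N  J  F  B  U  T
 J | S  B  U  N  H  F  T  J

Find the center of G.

An element z is central iff its row equals its column in the table.
For H: H ⋆ N = F ≠ S = N ⋆ H, so H ∉ Z.
Checking each element this way leaves Z(G) = {J, U}.

{J, U}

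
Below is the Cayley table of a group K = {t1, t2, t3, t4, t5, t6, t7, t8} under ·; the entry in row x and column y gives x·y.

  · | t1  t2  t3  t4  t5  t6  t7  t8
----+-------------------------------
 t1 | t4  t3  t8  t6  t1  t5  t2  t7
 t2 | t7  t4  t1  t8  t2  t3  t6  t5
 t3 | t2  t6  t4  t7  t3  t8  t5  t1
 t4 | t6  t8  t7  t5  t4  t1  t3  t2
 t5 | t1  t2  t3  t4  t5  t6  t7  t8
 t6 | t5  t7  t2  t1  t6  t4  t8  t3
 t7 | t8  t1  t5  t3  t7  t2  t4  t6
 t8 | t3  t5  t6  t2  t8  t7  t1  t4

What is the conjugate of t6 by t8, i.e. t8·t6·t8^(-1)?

The identity is t5. In row t8, the entry t5 sits in column t2, so t8^(-1) = t2.
t8·t6 = t7
t7·t2 = t1

t1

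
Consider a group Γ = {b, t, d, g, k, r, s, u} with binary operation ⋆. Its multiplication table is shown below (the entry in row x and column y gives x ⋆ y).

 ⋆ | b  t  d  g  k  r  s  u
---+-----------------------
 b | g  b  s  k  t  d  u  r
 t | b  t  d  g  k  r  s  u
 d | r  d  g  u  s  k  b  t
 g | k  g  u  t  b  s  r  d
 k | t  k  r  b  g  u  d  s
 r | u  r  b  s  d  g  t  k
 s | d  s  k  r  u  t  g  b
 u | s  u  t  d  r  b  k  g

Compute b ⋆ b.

g

Read row b, column b: b ⋆ b = g.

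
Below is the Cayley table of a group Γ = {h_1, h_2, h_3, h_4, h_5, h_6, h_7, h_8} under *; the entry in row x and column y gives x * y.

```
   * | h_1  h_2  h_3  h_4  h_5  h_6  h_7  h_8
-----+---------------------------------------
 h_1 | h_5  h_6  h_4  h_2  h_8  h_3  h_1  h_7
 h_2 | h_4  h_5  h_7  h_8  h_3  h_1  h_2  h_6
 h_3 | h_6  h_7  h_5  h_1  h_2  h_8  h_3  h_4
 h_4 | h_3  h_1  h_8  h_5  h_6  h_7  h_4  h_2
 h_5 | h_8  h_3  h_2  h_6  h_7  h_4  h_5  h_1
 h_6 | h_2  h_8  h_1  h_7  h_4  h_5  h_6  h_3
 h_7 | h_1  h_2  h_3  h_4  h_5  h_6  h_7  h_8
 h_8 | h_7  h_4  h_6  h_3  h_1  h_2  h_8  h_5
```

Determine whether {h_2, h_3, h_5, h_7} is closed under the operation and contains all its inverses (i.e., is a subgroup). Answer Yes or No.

{h_2, h_3, h_5, h_7} contains the identity h_7.
Checking products: every product of two elements of {h_2, h_3, h_5, h_7} (read from the table) lies in {h_2, h_3, h_5, h_7}, so the set is closed.
In a finite group, a nonempty closed subset is a subgroup. So {h_2, h_3, h_5, h_7} ≤ Γ.
(Structurally, Γ here is isomorphic to the quaternion group Q_8.)

Yes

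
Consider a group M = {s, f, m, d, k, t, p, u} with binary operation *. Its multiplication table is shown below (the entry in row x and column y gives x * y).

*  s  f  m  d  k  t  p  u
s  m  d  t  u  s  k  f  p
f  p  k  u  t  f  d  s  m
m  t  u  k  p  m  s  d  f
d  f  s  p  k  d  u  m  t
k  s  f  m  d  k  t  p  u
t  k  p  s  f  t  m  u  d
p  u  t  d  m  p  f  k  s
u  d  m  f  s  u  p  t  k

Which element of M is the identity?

k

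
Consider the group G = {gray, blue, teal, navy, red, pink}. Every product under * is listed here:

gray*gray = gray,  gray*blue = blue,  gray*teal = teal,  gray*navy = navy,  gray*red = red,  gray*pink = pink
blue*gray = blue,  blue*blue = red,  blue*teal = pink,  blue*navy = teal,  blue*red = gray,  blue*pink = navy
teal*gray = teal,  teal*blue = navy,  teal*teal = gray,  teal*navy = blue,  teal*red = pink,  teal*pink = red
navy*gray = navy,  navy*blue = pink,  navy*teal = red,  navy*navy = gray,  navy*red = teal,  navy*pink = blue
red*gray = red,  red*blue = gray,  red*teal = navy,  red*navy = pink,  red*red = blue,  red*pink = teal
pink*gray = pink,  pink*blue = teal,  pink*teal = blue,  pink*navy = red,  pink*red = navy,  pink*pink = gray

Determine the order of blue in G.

3

The identity element is gray (its row matches the header).
blue^1 = blue
blue^2 = blue*blue = red
blue^3 = red*blue = gray
The first power of blue equal to the identity is blue^3, so ord(blue) = 3.
(Structurally, G here is isomorphic to the symmetric group S_3.)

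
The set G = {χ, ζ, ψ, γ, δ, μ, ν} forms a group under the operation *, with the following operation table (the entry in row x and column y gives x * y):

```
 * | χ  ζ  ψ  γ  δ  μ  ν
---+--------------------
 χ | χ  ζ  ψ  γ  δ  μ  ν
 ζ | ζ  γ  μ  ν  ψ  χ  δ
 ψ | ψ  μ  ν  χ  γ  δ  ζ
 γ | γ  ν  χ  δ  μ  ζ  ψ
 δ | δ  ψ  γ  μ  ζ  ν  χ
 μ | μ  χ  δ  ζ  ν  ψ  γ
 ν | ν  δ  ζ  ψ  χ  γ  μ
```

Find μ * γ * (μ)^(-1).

γ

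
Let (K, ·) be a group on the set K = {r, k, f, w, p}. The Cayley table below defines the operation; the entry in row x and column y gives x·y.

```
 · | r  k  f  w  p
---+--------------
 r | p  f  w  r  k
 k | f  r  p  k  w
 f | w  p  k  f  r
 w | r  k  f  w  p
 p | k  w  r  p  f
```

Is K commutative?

Yes

Check whether the table is symmetric across its main diagonal.
Every entry (row x, col y) equals the entry (row y, col x), so K is abelian.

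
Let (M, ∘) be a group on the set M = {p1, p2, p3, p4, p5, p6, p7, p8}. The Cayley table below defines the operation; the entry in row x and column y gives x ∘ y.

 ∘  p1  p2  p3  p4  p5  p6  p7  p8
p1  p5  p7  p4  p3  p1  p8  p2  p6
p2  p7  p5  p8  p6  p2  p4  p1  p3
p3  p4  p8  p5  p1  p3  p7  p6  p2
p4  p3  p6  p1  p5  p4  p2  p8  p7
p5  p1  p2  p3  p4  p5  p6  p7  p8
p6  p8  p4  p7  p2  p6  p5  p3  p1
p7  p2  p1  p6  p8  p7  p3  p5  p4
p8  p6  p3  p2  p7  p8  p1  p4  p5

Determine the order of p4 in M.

2

The identity element is p5 (its row matches the header).
p4^1 = p4
p4^2 = p4 ∘ p4 = p5
The first power of p4 equal to the identity is p4^2, so ord(p4) = 2.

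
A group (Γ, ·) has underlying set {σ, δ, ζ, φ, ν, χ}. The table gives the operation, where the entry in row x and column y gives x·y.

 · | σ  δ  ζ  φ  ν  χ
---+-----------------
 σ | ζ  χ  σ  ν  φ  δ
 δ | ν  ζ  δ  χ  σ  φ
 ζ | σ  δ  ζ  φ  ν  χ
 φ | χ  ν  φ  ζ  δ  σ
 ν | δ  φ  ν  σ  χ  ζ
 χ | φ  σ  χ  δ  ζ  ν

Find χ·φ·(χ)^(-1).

σ

The identity is ζ. In row χ, the entry ζ sits in column ν, so χ^(-1) = ν.
χ·φ = δ
δ·ν = σ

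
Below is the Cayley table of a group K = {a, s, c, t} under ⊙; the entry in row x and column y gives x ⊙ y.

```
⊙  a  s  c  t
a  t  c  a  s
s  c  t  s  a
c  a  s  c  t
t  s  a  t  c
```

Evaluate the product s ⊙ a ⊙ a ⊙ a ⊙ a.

s ⊙ a = c
c ⊙ a = a
a ⊙ a = t
t ⊙ a = s
(Structurally, K here is isomorphic to the cyclic group Z_4.)

s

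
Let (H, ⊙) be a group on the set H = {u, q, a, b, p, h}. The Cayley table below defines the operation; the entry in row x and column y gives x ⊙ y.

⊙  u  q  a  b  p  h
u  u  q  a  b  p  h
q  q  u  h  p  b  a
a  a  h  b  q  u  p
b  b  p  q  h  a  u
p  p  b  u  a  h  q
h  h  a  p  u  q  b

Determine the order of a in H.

The identity element is u (its row matches the header).
a^1 = a
a^2 = a ⊙ a = b
a^3 = b ⊙ a = q
a^4 = q ⊙ a = h
a^5 = h ⊙ a = p
a^6 = p ⊙ a = u
The first power of a equal to the identity is a^6, so ord(a) = 6.

6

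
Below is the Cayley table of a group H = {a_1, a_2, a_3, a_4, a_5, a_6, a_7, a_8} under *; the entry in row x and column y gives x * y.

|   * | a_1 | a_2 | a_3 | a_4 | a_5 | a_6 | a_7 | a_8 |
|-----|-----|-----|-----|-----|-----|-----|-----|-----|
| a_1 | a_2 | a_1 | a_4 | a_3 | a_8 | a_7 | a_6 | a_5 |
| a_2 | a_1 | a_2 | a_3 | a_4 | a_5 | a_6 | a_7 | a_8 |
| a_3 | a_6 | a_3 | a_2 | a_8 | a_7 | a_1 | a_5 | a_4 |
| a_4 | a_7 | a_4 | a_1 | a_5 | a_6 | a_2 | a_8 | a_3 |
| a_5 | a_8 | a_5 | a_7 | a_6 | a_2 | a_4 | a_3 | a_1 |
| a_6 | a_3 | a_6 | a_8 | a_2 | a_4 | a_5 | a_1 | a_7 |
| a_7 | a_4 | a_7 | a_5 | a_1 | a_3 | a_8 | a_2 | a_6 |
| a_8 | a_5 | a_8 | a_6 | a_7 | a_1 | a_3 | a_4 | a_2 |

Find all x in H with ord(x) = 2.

Identity is a_2. Compute the order of each non-identity element by repeated multiplication:
  a_1: a_1 → a_2  (order 2)
  a_3: a_3 → a_2  (order 2)
  a_4: a_4 → a_5 → a_6 → a_2  (order 4)
  a_5: a_5 → a_2  (order 2)
  a_6: a_6 → a_5 → a_4 → a_2  (order 4)
  a_7: a_7 → a_2  (order 2)
  a_8: a_8 → a_2  (order 2)
Elements of order 2: {a_1, a_3, a_5, a_7, a_8}.

{a_1, a_3, a_5, a_7, a_8}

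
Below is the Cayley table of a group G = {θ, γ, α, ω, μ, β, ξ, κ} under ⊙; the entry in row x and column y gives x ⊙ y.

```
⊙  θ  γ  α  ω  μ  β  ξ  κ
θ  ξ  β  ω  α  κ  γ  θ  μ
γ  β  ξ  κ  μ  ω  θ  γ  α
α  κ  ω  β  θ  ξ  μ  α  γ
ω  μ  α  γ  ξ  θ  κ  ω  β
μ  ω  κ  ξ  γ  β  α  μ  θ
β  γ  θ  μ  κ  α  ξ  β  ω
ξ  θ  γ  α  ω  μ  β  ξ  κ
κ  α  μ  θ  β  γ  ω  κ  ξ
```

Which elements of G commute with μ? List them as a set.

{α, β, μ, ξ}

Compare row μ with column μ entry by entry.
α ⊙ μ = ξ = μ ⊙ α, so α commutes with μ.
κ ⊙ μ = γ but μ ⊙ κ = θ, so κ does not.
Collecting the elements that commute with μ: C(μ) = {α, β, μ, ξ}.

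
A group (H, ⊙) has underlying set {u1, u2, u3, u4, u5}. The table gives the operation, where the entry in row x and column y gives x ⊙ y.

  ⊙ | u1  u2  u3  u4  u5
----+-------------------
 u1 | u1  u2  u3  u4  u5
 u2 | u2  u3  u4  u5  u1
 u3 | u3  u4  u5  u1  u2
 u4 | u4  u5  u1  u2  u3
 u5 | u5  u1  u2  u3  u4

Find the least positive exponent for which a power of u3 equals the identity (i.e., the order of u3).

5

The identity element is u1 (its row matches the header).
u3^1 = u3
u3^2 = u3 ⊙ u3 = u5
u3^3 = u5 ⊙ u3 = u2
u3^4 = u2 ⊙ u3 = u4
u3^5 = u4 ⊙ u3 = u1
The first power of u3 equal to the identity is u3^5, so ord(u3) = 5.
(Structurally, H here is isomorphic to the cyclic group Z_5.)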